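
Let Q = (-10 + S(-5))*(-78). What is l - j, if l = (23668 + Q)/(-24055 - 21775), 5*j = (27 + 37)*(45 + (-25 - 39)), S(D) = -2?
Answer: 5560626/22915 ≈ 242.66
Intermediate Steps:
Q = 936 (Q = (-10 - 2)*(-78) = -12*(-78) = 936)
j = -1216/5 (j = ((27 + 37)*(45 + (-25 - 39)))/5 = (64*(45 - 64))/5 = (64*(-19))/5 = (1/5)*(-1216) = -1216/5 ≈ -243.20)
l = -12302/22915 (l = (23668 + 936)/(-24055 - 21775) = 24604/(-45830) = 24604*(-1/45830) = -12302/22915 ≈ -0.53685)
l - j = -12302/22915 - 1*(-1216/5) = -12302/22915 + 1216/5 = 5560626/22915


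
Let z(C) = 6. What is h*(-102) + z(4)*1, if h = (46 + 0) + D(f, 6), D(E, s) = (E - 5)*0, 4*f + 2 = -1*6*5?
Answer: -4686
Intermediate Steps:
f = -8 (f = -½ + (-1*6*5)/4 = -½ + (-6*5)/4 = -½ + (¼)*(-30) = -½ - 15/2 = -8)
D(E, s) = 0 (D(E, s) = (-5 + E)*0 = 0)
h = 46 (h = (46 + 0) + 0 = 46 + 0 = 46)
h*(-102) + z(4)*1 = 46*(-102) + 6*1 = -4692 + 6 = -4686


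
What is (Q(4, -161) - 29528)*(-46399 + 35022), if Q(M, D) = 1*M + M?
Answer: 335849040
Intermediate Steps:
Q(M, D) = 2*M (Q(M, D) = M + M = 2*M)
(Q(4, -161) - 29528)*(-46399 + 35022) = (2*4 - 29528)*(-46399 + 35022) = (8 - 29528)*(-11377) = -29520*(-11377) = 335849040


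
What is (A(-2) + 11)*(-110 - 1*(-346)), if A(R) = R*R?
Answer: 3540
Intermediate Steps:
A(R) = R²
(A(-2) + 11)*(-110 - 1*(-346)) = ((-2)² + 11)*(-110 - 1*(-346)) = (4 + 11)*(-110 + 346) = 15*236 = 3540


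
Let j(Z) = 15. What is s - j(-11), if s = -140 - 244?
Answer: -399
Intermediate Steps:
s = -384
s - j(-11) = -384 - 1*15 = -384 - 15 = -399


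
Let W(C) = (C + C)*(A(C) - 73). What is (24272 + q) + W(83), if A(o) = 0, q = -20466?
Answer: -8312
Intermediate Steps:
W(C) = -146*C (W(C) = (C + C)*(0 - 73) = (2*C)*(-73) = -146*C)
(24272 + q) + W(83) = (24272 - 20466) - 146*83 = 3806 - 12118 = -8312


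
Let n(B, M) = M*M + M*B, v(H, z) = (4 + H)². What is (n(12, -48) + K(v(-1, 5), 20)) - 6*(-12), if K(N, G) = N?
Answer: 1809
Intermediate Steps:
n(B, M) = M² + B*M
(n(12, -48) + K(v(-1, 5), 20)) - 6*(-12) = (-48*(12 - 48) + (4 - 1)²) - 6*(-12) = (-48*(-36) + 3²) + 72 = (1728 + 9) + 72 = 1737 + 72 = 1809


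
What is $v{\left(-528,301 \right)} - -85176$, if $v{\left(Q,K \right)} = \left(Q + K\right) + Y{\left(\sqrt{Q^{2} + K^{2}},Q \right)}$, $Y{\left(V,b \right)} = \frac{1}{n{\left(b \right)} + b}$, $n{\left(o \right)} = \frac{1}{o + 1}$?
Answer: $\frac{23637653366}{278257} \approx 84949.0$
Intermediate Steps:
$n{\left(o \right)} = \frac{1}{1 + o}$
$Y{\left(V,b \right)} = \frac{1}{b + \frac{1}{1 + b}}$ ($Y{\left(V,b \right)} = \frac{1}{\frac{1}{1 + b} + b} = \frac{1}{b + \frac{1}{1 + b}}$)
$v{\left(Q,K \right)} = K + Q + \frac{1 + Q}{1 + Q \left(1 + Q\right)}$ ($v{\left(Q,K \right)} = \left(Q + K\right) + \frac{1 + Q}{1 + Q \left(1 + Q\right)} = \left(K + Q\right) + \frac{1 + Q}{1 + Q \left(1 + Q\right)} = K + Q + \frac{1 + Q}{1 + Q \left(1 + Q\right)}$)
$v{\left(-528,301 \right)} - -85176 = \left(301 - 528 + \frac{1}{-528 + \frac{1}{1 - 528}}\right) - -85176 = \left(301 - 528 + \frac{1}{-528 + \frac{1}{-527}}\right) + 85176 = \left(301 - 528 + \frac{1}{-528 - \frac{1}{527}}\right) + 85176 = \left(301 - 528 + \frac{1}{- \frac{278257}{527}}\right) + 85176 = \left(301 - 528 - \frac{527}{278257}\right) + 85176 = - \frac{63164866}{278257} + 85176 = \frac{23637653366}{278257}$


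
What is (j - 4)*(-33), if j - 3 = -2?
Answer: 99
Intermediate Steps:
j = 1 (j = 3 - 2 = 1)
(j - 4)*(-33) = (1 - 4)*(-33) = -3*(-33) = 99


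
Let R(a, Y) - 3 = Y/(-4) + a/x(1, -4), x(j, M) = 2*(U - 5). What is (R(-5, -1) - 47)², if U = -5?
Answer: 7569/4 ≈ 1892.3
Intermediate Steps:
x(j, M) = -20 (x(j, M) = 2*(-5 - 5) = 2*(-10) = -20)
R(a, Y) = 3 - Y/4 - a/20 (R(a, Y) = 3 + (Y/(-4) + a/(-20)) = 3 + (Y*(-¼) + a*(-1/20)) = 3 + (-Y/4 - a/20) = 3 - Y/4 - a/20)
(R(-5, -1) - 47)² = ((3 - ¼*(-1) - 1/20*(-5)) - 47)² = ((3 + ¼ + ¼) - 47)² = (7/2 - 47)² = (-87/2)² = 7569/4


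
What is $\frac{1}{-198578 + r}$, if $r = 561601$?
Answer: $\frac{1}{363023} \approx 2.7546 \cdot 10^{-6}$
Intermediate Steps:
$\frac{1}{-198578 + r} = \frac{1}{-198578 + 561601} = \frac{1}{363023}$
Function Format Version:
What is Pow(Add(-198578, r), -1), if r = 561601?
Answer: Rational(1, 363023) ≈ 2.7546e-6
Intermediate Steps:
Pow(Add(-198578, r), -1) = Pow(Add(-198578, 561601), -1) = Pow(363023, -1) = Rational(1, 363023)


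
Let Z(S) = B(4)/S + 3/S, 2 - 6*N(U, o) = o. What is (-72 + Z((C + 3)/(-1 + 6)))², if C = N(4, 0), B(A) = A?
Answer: 15129/4 ≈ 3782.3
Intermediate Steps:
N(U, o) = ⅓ - o/6
C = ⅓ (C = ⅓ - ⅙*0 = ⅓ + 0 = ⅓ ≈ 0.33333)
Z(S) = 7/S (Z(S) = 4/S + 3/S = 7/S)
(-72 + Z((C + 3)/(-1 + 6)))² = (-72 + 7/(((⅓ + 3)/(-1 + 6))))² = (-72 + 7/(((10/3)/5)))² = (-72 + 7/(((10/3)*(⅕))))² = (-72 + 7/(⅔))² = (-72 + 7*(3/2))² = (-72 + 21/2)² = (-123/2)² = 15129/4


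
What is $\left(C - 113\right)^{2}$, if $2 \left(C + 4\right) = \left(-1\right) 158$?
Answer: $38416$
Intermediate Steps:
$C = -83$ ($C = -4 + \frac{\left(-1\right) 158}{2} = -4 + \frac{1}{2} \left(-158\right) = -4 - 79 = -83$)
$\left(C - 113\right)^{2} = \left(-83 - 113\right)^{2} = \left(-196\right)^{2} = 38416$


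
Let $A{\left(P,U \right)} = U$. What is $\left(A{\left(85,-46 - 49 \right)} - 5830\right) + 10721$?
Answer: $4796$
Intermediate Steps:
$\left(A{\left(85,-46 - 49 \right)} - 5830\right) + 10721 = \left(\left(-46 - 49\right) - 5830\right) + 10721 = \left(-95 - 5830\right) + 10721 = -5925 + 10721 = 4796$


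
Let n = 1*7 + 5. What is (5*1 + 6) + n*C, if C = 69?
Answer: 839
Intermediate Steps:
n = 12 (n = 7 + 5 = 12)
(5*1 + 6) + n*C = (5*1 + 6) + 12*69 = (5 + 6) + 828 = 11 + 828 = 839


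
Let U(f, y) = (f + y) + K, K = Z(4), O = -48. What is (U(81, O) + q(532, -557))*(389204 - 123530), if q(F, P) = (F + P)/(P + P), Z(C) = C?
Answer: 5478596391/557 ≈ 9.8359e+6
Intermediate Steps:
K = 4
q(F, P) = (F + P)/(2*P) (q(F, P) = (F + P)/((2*P)) = (F + P)*(1/(2*P)) = (F + P)/(2*P))
U(f, y) = 4 + f + y (U(f, y) = (f + y) + 4 = 4 + f + y)
(U(81, O) + q(532, -557))*(389204 - 123530) = ((4 + 81 - 48) + (½)*(532 - 557)/(-557))*(389204 - 123530) = (37 + (½)*(-1/557)*(-25))*265674 = (37 + 25/1114)*265674 = (41243/1114)*265674 = 5478596391/557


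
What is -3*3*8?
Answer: -72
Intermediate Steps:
-3*3*8 = -9*8 = -72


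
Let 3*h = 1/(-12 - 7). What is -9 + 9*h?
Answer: -174/19 ≈ -9.1579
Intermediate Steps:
h = -1/57 (h = 1/(3*(-12 - 7)) = (⅓)/(-19) = (⅓)*(-1/19) = -1/57 ≈ -0.017544)
-9 + 9*h = -9 + 9*(-1/57) = -9 - 3/19 = -174/19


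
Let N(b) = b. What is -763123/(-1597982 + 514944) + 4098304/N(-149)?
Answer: -4438505262225/161372662 ≈ -27505.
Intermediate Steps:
-763123/(-1597982 + 514944) + 4098304/N(-149) = -763123/(-1597982 + 514944) + 4098304/(-149) = -763123/(-1083038) + 4098304*(-1/149) = -763123*(-1/1083038) - 4098304/149 = 763123/1083038 - 4098304/149 = -4438505262225/161372662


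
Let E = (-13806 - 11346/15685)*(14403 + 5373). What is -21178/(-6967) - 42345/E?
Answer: 10078089042096627/3315254711126528 ≈ 3.0399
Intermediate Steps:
E = -4282660025856/15685 (E = (-13806 - 11346*1/15685)*19776 = (-13806 - 11346/15685)*19776 = -216558456/15685*19776 = -4282660025856/15685 ≈ -2.7304e+8)
-21178/(-6967) - 42345/E = -21178/(-6967) - 42345/(-4282660025856/15685) = -21178*(-1/6967) - 42345*(-15685/4282660025856) = 21178/6967 + 73797925/475851113984 = 10078089042096627/3315254711126528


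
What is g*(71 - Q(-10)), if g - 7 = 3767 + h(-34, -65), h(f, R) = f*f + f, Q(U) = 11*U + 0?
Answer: 886176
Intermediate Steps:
Q(U) = 11*U
h(f, R) = f + f² (h(f, R) = f² + f = f + f²)
g = 4896 (g = 7 + (3767 - 34*(1 - 34)) = 7 + (3767 - 34*(-33)) = 7 + (3767 + 1122) = 7 + 4889 = 4896)
g*(71 - Q(-10)) = 4896*(71 - 11*(-10)) = 4896*(71 - 1*(-110)) = 4896*(71 + 110) = 4896*181 = 886176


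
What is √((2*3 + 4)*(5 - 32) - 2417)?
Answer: I*√2687 ≈ 51.836*I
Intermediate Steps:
√((2*3 + 4)*(5 - 32) - 2417) = √((6 + 4)*(-27) - 2417) = √(10*(-27) - 2417) = √(-270 - 2417) = √(-2687) = I*√2687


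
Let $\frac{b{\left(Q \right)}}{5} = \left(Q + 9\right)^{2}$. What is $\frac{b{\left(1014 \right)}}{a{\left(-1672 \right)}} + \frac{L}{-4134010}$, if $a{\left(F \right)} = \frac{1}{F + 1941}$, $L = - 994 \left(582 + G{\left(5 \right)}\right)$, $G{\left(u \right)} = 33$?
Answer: $\frac{581895601809636}{413401} \approx 1.4076 \cdot 10^{9}$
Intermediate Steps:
$b{\left(Q \right)} = 5 \left(9 + Q\right)^{2}$ ($b{\left(Q \right)} = 5 \left(Q + 9\right)^{2} = 5 \left(9 + Q\right)^{2}$)
$L = -611310$ ($L = - 994 \left(582 + 33\right) = \left(-994\right) 615 = -611310$)
$a{\left(F \right)} = \frac{1}{1941 + F}$
$\frac{b{\left(1014 \right)}}{a{\left(-1672 \right)}} + \frac{L}{-4134010} = \frac{5 \left(9 + 1014\right)^{2}}{\frac{1}{1941 - 1672}} - \frac{611310}{-4134010} = \frac{5 \cdot 1023^{2}}{\frac{1}{269}} - - \frac{61131}{413401} = 5 \cdot 1046529 \frac{1}{\frac{1}{269}} + \frac{61131}{413401} = 5232645 \cdot 269 + \frac{61131}{413401} = 1407581505 + \frac{61131}{413401} = \frac{581895601809636}{413401}$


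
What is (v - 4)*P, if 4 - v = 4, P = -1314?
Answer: 5256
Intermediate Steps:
v = 0 (v = 4 - 1*4 = 4 - 4 = 0)
(v - 4)*P = (0 - 4)*(-1314) = -4*(-1314) = 5256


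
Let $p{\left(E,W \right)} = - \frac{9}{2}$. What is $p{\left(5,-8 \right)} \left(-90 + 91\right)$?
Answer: $- \frac{9}{2} \approx -4.5$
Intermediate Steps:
$p{\left(E,W \right)} = - \frac{9}{2}$ ($p{\left(E,W \right)} = \left(-9\right) \frac{1}{2} = - \frac{9}{2}$)
$p{\left(5,-8 \right)} \left(-90 + 91\right) = - \frac{9 \left(-90 + 91\right)}{2} = \left(- \frac{9}{2}\right) 1 = - \frac{9}{2}$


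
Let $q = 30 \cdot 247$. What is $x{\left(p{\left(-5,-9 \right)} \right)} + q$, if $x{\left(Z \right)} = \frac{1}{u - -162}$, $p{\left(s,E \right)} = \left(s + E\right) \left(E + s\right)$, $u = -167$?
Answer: $\frac{37049}{5} \approx 7409.8$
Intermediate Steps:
$p{\left(s,E \right)} = \left(E + s\right)^{2}$ ($p{\left(s,E \right)} = \left(E + s\right) \left(E + s\right) = \left(E + s\right)^{2}$)
$q = 7410$
$x{\left(Z \right)} = - \frac{1}{5}$ ($x{\left(Z \right)} = \frac{1}{-167 - -162} = \frac{1}{-167 + 162} = \frac{1}{-5} = - \frac{1}{5}$)
$x{\left(p{\left(-5,-9 \right)} \right)} + q = - \frac{1}{5} + 7410 = \frac{37049}{5}$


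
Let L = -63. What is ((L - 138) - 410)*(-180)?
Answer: 109980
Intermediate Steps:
((L - 138) - 410)*(-180) = ((-63 - 138) - 410)*(-180) = (-201 - 410)*(-180) = -611*(-180) = 109980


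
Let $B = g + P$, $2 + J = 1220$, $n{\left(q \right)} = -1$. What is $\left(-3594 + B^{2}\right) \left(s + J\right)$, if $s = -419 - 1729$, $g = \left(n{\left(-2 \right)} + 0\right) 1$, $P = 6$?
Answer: $3319170$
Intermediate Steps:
$g = -1$ ($g = \left(-1 + 0\right) 1 = \left(-1\right) 1 = -1$)
$J = 1218$ ($J = -2 + 1220 = 1218$)
$B = 5$ ($B = -1 + 6 = 5$)
$s = -2148$ ($s = -419 - 1729 = -2148$)
$\left(-3594 + B^{2}\right) \left(s + J\right) = \left(-3594 + 5^{2}\right) \left(-2148 + 1218\right) = \left(-3594 + 25\right) \left(-930\right) = \left(-3569\right) \left(-930\right) = 3319170$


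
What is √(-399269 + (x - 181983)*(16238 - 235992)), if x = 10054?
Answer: 3*√4197965133 ≈ 1.9438e+5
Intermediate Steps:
√(-399269 + (x - 181983)*(16238 - 235992)) = √(-399269 + (10054 - 181983)*(16238 - 235992)) = √(-399269 - 171929*(-219754)) = √(-399269 + 37782085466) = √37781686197 = 3*√4197965133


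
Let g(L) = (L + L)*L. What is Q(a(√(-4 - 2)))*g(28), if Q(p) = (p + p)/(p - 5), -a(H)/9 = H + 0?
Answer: 28224*√6/(-5*I + 9*√6) ≈ 2982.6 + 676.46*I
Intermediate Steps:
a(H) = -9*H (a(H) = -9*(H + 0) = -9*H)
Q(p) = 2*p/(-5 + p) (Q(p) = (2*p)/(-5 + p) = 2*p/(-5 + p))
g(L) = 2*L² (g(L) = (2*L)*L = 2*L²)
Q(a(√(-4 - 2)))*g(28) = (2*(-9*√(-4 - 2))/(-5 - 9*√(-4 - 2)))*(2*28²) = (2*(-9*I*√6)/(-5 - 9*I*√6))*(2*784) = (2*(-9*I*√6)/(-5 - 9*I*√6))*1568 = -18*I*√6/(-5 - 9*I*√6)*1568 = -28224*I*√6/(-5 - 9*I*√6)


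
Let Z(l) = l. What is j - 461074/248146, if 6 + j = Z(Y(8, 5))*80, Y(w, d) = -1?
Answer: -10900815/124073 ≈ -87.858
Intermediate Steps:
j = -86 (j = -6 - 1*80 = -6 - 80 = -86)
j - 461074/248146 = -86 - 461074/248146 = -86 - 461074*1/248146 = -86 - 230537/124073 = -10900815/124073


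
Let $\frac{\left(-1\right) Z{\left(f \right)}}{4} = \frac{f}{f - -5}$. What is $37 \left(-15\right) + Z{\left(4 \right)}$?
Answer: $- \frac{5011}{9} \approx -556.78$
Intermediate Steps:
$Z{\left(f \right)} = - \frac{4 f}{5 + f}$ ($Z{\left(f \right)} = - 4 \frac{f}{f - -5} = - 4 \frac{f}{f + 5} = - 4 \frac{f}{5 + f} = - \frac{4 f}{5 + f}$)
$37 \left(-15\right) + Z{\left(4 \right)} = 37 \left(-15\right) - \frac{16}{5 + 4} = -555 - \frac{16}{9} = - \frac{5011}{9}$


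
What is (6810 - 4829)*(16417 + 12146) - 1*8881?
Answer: 56574422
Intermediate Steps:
(6810 - 4829)*(16417 + 12146) - 1*8881 = 1981*28563 - 8881 = 56583303 - 8881 = 56574422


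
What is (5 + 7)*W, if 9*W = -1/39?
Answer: -4/117 ≈ -0.034188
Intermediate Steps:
W = -1/351 (W = (-1/39)/9 = (-1*1/39)/9 = (⅑)*(-1/39) = -1/351 ≈ -0.0028490)
(5 + 7)*W = (5 + 7)*(-1/351) = 12*(-1/351) = -4/117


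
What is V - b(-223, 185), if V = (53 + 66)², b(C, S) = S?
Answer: 13976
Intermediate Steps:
V = 14161 (V = 119² = 14161)
V - b(-223, 185) = 14161 - 1*185 = 14161 - 185 = 13976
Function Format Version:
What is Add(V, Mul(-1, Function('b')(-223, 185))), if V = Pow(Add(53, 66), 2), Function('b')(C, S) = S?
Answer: 13976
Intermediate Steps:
V = 14161 (V = Pow(119, 2) = 14161)
Add(V, Mul(-1, Function('b')(-223, 185))) = Add(14161, Mul(-1, 185)) = Add(14161, -185) = 13976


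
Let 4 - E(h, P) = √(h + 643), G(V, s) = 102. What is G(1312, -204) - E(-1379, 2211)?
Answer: 98 + 4*I*√46 ≈ 98.0 + 27.129*I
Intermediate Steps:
E(h, P) = 4 - √(643 + h) (E(h, P) = 4 - √(h + 643) = 4 - √(643 + h))
G(1312, -204) - E(-1379, 2211) = 102 - (4 - √(643 - 1379)) = 102 - (4 - √(-736)) = 102 - (4 - 4*I*√46) = 102 + (-4 + 4*I*√46) = 98 + 4*I*√46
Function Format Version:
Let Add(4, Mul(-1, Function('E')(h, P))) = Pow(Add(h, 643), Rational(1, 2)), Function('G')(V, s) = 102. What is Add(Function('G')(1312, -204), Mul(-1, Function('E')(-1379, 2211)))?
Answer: Add(98, Mul(4, I, Pow(46, Rational(1, 2)))) ≈ Add(98.000, Mul(27.129, I))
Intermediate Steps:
Function('E')(h, P) = Add(4, Mul(-1, Pow(Add(643, h), Rational(1, 2)))) (Function('E')(h, P) = Add(4, Mul(-1, Pow(Add(h, 643), Rational(1, 2)))) = Add(4, Mul(-1, Pow(Add(643, h), Rational(1, 2)))))
Add(Function('G')(1312, -204), Mul(-1, Function('E')(-1379, 2211))) = Add(102, Mul(-1, Add(4, Mul(-1, Pow(Add(643, -1379), Rational(1, 2)))))) = Add(102, Mul(-1, Add(4, Mul(-1, Pow(-736, Rational(1, 2)))))) = Add(102, Mul(-1, Add(4, Mul(-1, Mul(4, I, Pow(46, Rational(1, 2))))))) = Add(102, Mul(-1, Add(4, Mul(-4, I, Pow(46, Rational(1, 2)))))) = Add(102, Add(-4, Mul(4, I, Pow(46, Rational(1, 2))))) = Add(98, Mul(4, I, Pow(46, Rational(1, 2))))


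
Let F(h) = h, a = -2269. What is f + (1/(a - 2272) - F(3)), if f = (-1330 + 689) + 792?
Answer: 672067/4541 ≈ 148.00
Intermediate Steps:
f = 151 (f = -641 + 792 = 151)
f + (1/(a - 2272) - F(3)) = 151 + (1/(-2269 - 2272) - 1*3) = 151 + (1/(-4541) - 3) = 151 + (-1/4541 - 3) = 151 - 13624/4541 = 672067/4541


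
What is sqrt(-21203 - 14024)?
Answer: I*sqrt(35227) ≈ 187.69*I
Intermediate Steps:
sqrt(-21203 - 14024) = sqrt(-35227) = I*sqrt(35227)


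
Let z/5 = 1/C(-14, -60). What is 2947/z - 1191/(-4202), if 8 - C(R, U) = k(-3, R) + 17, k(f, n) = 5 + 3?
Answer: -210510043/21010 ≈ -10020.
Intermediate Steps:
k(f, n) = 8
C(R, U) = -17 (C(R, U) = 8 - (8 + 17) = 8 - 1*25 = 8 - 25 = -17)
z = -5/17 (z = 5/(-17) = 5*(-1/17) = -5/17 ≈ -0.29412)
2947/z - 1191/(-4202) = 2947/(-5/17) - 1191/(-4202) = 2947*(-17/5) - 1191*(-1/4202) = -50099/5 + 1191/4202 = -210510043/21010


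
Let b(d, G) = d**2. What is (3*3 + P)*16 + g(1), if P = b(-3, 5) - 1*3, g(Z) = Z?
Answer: 241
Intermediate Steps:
P = 6 (P = (-3)**2 - 1*3 = 9 - 3 = 6)
(3*3 + P)*16 + g(1) = (3*3 + 6)*16 + 1 = (9 + 6)*16 + 1 = 15*16 + 1 = 240 + 1 = 241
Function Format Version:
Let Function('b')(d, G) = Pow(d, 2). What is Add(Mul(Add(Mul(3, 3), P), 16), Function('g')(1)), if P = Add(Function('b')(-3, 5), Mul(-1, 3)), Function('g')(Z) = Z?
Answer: 241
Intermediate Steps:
P = 6 (P = Add(Pow(-3, 2), Mul(-1, 3)) = Add(9, -3) = 6)
Add(Mul(Add(Mul(3, 3), P), 16), Function('g')(1)) = Add(Mul(Add(Mul(3, 3), 6), 16), 1) = Add(Mul(Add(9, 6), 16), 1) = Add(Mul(15, 16), 1) = Add(240, 1) = 241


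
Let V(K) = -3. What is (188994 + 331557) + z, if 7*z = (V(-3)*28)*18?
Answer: 520335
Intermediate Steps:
z = -216 (z = (-3*28*18)/7 = (-84*18)/7 = (1/7)*(-1512) = -216)
(188994 + 331557) + z = (188994 + 331557) - 216 = 520551 - 216 = 520335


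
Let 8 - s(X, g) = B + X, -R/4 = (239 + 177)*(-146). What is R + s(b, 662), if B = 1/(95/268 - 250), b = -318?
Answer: 16275979618/66905 ≈ 2.4327e+5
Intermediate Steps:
B = -268/66905 (B = 1/(95*(1/268) - 250) = 1/(95/268 - 250) = 1/(-66905/268) = -268/66905 ≈ -0.0040057)
R = 242944 (R = -4*(239 + 177)*(-146) = -1664*(-146) = -4*(-60736) = 242944)
s(X, g) = 535508/66905 - X (s(X, g) = 8 - (-268/66905 + X) = 8 + (268/66905 - X) = 535508/66905 - X)
R + s(b, 662) = 242944 + (535508/66905 - 1*(-318)) = 242944 + (535508/66905 + 318) = 242944 + 21811298/66905 = 16275979618/66905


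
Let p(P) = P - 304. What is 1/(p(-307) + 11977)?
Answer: 1/11366 ≈ 8.7982e-5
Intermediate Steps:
p(P) = -304 + P
1/(p(-307) + 11977) = 1/((-304 - 307) + 11977) = 1/(-611 + 11977) = 1/11366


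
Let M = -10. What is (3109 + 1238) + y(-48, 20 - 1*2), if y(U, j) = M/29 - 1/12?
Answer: 1512607/348 ≈ 4346.6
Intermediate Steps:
y(U, j) = -149/348 (y(U, j) = -10/29 - 1/12 = -149/348)
(3109 + 1238) + y(-48, 20 - 1*2) = (3109 + 1238) - 149/348 = 4347 - 149/348 = 1512607/348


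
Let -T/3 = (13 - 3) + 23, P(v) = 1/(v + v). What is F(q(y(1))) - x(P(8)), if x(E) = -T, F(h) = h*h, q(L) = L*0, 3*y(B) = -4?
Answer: -99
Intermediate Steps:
y(B) = -4/3 (y(B) = (⅓)*(-4) = -4/3)
P(v) = 1/(2*v)
q(L) = 0
T = -99 (T = -3*((13 - 3) + 23) = -3*(10 + 23) = -3*33 = -99)
F(h) = h²
x(E) = 99 (x(E) = -1*(-99) = 99)
F(q(y(1))) - x(P(8)) = 0² - 1*99 = 0 - 99 = -99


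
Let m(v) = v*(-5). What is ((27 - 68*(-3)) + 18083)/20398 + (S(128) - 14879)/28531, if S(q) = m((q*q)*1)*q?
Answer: -106834758794/290987669 ≈ -367.15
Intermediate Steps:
m(v) = -5*v
S(q) = -5*q**3 (S(q) = (-5*q*q)*q = (-5*q**2)*q = -5*q**3)
((27 - 68*(-3)) + 18083)/20398 + (S(128) - 14879)/28531 = ((27 - 68*(-3)) + 18083)/20398 + (-5*128**3 - 14879)/28531 = ((27 + 204) + 18083)*(1/20398) + (-5*2097152 - 14879)*(1/28531) = (231 + 18083)*(1/20398) + (-10485760 - 14879)*(1/28531) = 18314*(1/20398) - 10500639*1/28531 = 9157/10199 - 10500639/28531 = -106834758794/290987669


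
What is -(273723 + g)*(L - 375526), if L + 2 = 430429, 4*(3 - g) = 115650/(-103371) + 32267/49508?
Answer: -102543781254908436905/6823588624 ≈ -1.5028e+10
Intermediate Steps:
g = 21267475253/6823588624 (g = 3 - (115650/(-103371) + 32267/49508)/4 = 3 - (115650*(-1/103371) + 32267*(1/49508))/4 = 3 - (-38550/34457 + 32267/49508)/4 = 3 - 1/4*(-796709381/1705897156) = 3 + 796709381/6823588624 = 21267475253/6823588624 ≈ 3.1168)
L = 430427 (L = -2 + 430429 = 430427)
-(273723 + g)*(L - 375526) = -(273723 + 21267475253/6823588624)*(430427 - 375526) = -1867794416402405*54901/6823588624 = -1*102543781254908436905/6823588624 = -102543781254908436905/6823588624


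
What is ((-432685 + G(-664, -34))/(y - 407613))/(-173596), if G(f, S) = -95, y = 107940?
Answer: -36065/4335169509 ≈ -8.3192e-6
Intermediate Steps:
((-432685 + G(-664, -34))/(y - 407613))/(-173596) = ((-432685 - 95)/(107940 - 407613))/(-173596) = -432780/(-299673)*(-1/173596) = -432780*(-1/299673)*(-1/173596) = (144260/99891)*(-1/173596) = -36065/4335169509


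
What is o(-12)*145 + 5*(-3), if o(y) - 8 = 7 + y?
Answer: 420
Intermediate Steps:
o(y) = 15 + y (o(y) = 8 + (7 + y) = 15 + y)
o(-12)*145 + 5*(-3) = (15 - 12)*145 + 5*(-3) = 3*145 - 15 = 435 - 15 = 420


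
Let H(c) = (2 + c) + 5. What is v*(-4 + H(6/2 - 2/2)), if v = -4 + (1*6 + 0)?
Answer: 10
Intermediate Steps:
H(c) = 7 + c
v = 2 (v = -4 + (6 + 0) = -4 + 6 = 2)
v*(-4 + H(6/2 - 2/2)) = 2*(-4 + (7 + (6/2 - 2/2))) = 2*(-4 + (7 + (6*(1/2) - 2*1/2))) = 2*(-4 + (7 + (3 - 1))) = 2*(-4 + (7 + 2)) = 2*(-4 + 9) = 2*5 = 10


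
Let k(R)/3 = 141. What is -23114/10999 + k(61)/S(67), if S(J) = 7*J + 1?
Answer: -132149/109990 ≈ -1.2015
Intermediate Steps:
S(J) = 1 + 7*J
k(R) = 423 (k(R) = 3*141 = 423)
-23114/10999 + k(61)/S(67) = -23114/10999 + 423/(1 + 7*67) = -23114*1/10999 + 423/(1 + 469) = -23114/10999 + 423/470 = -23114/10999 + 423*(1/470) = -23114/10999 + 9/10 = -132149/109990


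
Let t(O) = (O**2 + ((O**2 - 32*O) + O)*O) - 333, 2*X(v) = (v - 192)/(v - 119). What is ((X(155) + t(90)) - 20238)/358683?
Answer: 33510851/25825176 ≈ 1.2976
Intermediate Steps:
X(v) = (-192 + v)/(2*(-119 + v)) (X(v) = ((v - 192)/(v - 119))/2 = ((-192 + v)/(-119 + v))/2 = (-192 + v)/(2*(-119 + v)))
t(O) = -333 + O**2 + O*(O**2 - 31*O) (t(O) = (O**2 + (O**2 - 31*O)*O) - 333 = (O**2 + O*(O**2 - 31*O)) - 333 = -333 + O**2 + O*(O**2 - 31*O))
((X(155) + t(90)) - 20238)/358683 = (((-192 + 155)/(2*(-119 + 155)) + (-333 + 90**3 - 30*90**2)) - 20238)/358683 = (((1/2)*(-37)/36 + (-333 + 729000 - 30*8100)) - 20238)*(1/358683) = (((1/2)*(1/36)*(-37) + (-333 + 729000 - 243000)) - 20238)*(1/358683) = ((-37/72 + 485667) - 20238)*(1/358683) = (34967987/72 - 20238)*(1/358683) = (33510851/72)*(1/358683) = 33510851/25825176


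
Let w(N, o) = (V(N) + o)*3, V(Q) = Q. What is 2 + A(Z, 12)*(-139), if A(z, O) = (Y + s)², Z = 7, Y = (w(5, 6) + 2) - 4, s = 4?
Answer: -170273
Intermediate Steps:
w(N, o) = 3*N + 3*o (w(N, o) = (N + o)*3 = 3*N + 3*o)
Y = 31 (Y = ((3*5 + 3*6) + 2) - 4 = ((15 + 18) + 2) - 4 = (33 + 2) - 4 = 35 - 4 = 31)
A(z, O) = 1225 (A(z, O) = (31 + 4)² = 35² = 1225)
2 + A(Z, 12)*(-139) = 2 + 1225*(-139) = 2 - 170275 = -170273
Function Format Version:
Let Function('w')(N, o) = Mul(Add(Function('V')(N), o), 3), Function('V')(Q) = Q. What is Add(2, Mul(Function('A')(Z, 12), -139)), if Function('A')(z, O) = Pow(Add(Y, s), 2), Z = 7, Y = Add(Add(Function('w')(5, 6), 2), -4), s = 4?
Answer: -170273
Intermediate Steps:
Function('w')(N, o) = Add(Mul(3, N), Mul(3, o)) (Function('w')(N, o) = Mul(Add(N, o), 3) = Add(Mul(3, N), Mul(3, o)))
Y = 31 (Y = Add(Add(Add(Mul(3, 5), Mul(3, 6)), 2), -4) = Add(Add(Add(15, 18), 2), -4) = Add(Add(33, 2), -4) = Add(35, -4) = 31)
Function('A')(z, O) = 1225 (Function('A')(z, O) = Pow(Add(31, 4), 2) = Pow(35, 2) = 1225)
Add(2, Mul(Function('A')(Z, 12), -139)) = Add(2, Mul(1225, -139)) = Add(2, -170275) = -170273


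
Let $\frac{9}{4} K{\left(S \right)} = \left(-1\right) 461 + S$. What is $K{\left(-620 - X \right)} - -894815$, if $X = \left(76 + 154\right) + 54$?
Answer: $\frac{2682625}{3} \approx 8.9421 \cdot 10^{5}$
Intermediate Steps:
$X = 284$ ($X = 230 + 54 = 284$)
$K{\left(S \right)} = - \frac{1844}{9} + \frac{4 S}{9}$ ($K{\left(S \right)} = \frac{4 \left(\left(-1\right) 461 + S\right)}{9} = \frac{4 \left(-461 + S\right)}{9} = - \frac{1844}{9} + \frac{4 S}{9}$)
$K{\left(-620 - X \right)} - -894815 = \left(- \frac{1844}{9} + \frac{4 \left(-620 - 284\right)}{9}\right) - -894815 = \left(- \frac{1844}{9} + \frac{4 \left(-620 - 284\right)}{9}\right) + 894815 = \left(- \frac{1844}{9} + \frac{4}{9} \left(-904\right)\right) + 894815 = \left(- \frac{1844}{9} - \frac{3616}{9}\right) + 894815 = - \frac{1820}{3} + 894815 = \frac{2682625}{3}$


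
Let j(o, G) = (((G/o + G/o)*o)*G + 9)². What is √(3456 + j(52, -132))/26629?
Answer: 3*√135001545/26629 ≈ 1.3090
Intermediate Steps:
j(o, G) = (9 + 2*G²)² (j(o, G) = (((2*G/o)*o)*G + 9)² = ((2*G)*G + 9)² = (2*G² + 9)² = (9 + 2*G²)²)
√(3456 + j(52, -132))/26629 = √(3456 + (9 + 2*(-132)²)²)/26629 = √(3456 + (9 + 2*17424)²)*(1/26629) = √(3456 + (9 + 34848)²)*(1/26629) = √(3456 + 34857²)*(1/26629) = √(3456 + 1215010449)*(1/26629) = √1215013905*(1/26629) = (3*√135001545)*(1/26629) = 3*√135001545/26629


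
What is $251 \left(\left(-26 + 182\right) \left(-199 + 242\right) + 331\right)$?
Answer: $1766789$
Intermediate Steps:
$251 \left(\left(-26 + 182\right) \left(-199 + 242\right) + 331\right) = 251 \left(156 \cdot 43 + 331\right) = 251 \left(6708 + 331\right) = 251 \cdot 7039 = 1766789$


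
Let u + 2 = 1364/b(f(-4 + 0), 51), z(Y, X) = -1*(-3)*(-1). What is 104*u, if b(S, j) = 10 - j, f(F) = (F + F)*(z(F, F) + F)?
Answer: -150384/41 ≈ -3667.9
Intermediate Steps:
z(Y, X) = -3 (z(Y, X) = 3*(-1) = -3)
f(F) = 2*F*(-3 + F) (f(F) = (F + F)*(-3 + F) = (2*F)*(-3 + F) = 2*F*(-3 + F))
u = -1446/41 (u = -2 + 1364/(10 - 1*51) = -2 + 1364/(10 - 51) = -2 + 1364/(-41) = -2 + 1364*(-1/41) = -2 - 1364/41 = -1446/41 ≈ -35.268)
104*u = 104*(-1446/41) = -150384/41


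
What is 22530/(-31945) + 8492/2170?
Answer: 22238684/6932065 ≈ 3.2081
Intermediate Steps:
22530/(-31945) + 8492/2170 = 22530*(-1/31945) + 8492*(1/2170) = -4506/6389 + 4246/1085 = 22238684/6932065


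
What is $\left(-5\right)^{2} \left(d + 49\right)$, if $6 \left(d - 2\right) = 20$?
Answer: $\frac{4075}{3} \approx 1358.3$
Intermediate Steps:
$d = \frac{16}{3}$ ($d = 2 + \frac{1}{6} \cdot 20 = 2 + \frac{10}{3} = \frac{16}{3} \approx 5.3333$)
$\left(-5\right)^{2} \left(d + 49\right) = \left(-5\right)^{2} \left(\frac{16}{3} + 49\right) = 25 \cdot \frac{163}{3} = \frac{4075}{3}$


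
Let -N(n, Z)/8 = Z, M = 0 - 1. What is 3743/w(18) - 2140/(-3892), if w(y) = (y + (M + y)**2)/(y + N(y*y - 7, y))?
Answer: -458720069/298711 ≈ -1535.7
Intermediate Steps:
M = -1
N(n, Z) = -8*Z
w(y) = -(y + (-1 + y)**2)/(7*y) (w(y) = (y + (-1 + y)**2)/(y - 8*y) = (y + (-1 + y)**2)/((-7*y)) = (y + (-1 + y)**2)*(-1/(7*y)) = -(y + (-1 + y)**2)/(7*y))
3743/w(18) - 2140/(-3892) = 3743/(((1/7)*(-1 + 18 - 1*18**2)/18)) - 2140/(-3892) = 3743/(((1/7)*(1/18)*(-1 + 18 - 1*324))) - 2140*(-1/3892) = 3743/(((1/7)*(1/18)*(-1 + 18 - 324))) + 535/973 = 3743/(((1/7)*(1/18)*(-307))) + 535/973 = 3743/(-307/126) + 535/973 = 3743*(-126/307) + 535/973 = -471618/307 + 535/973 = -458720069/298711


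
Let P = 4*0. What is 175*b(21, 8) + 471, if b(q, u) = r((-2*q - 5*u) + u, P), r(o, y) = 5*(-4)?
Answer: -3029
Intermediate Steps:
P = 0
r(o, y) = -20
b(q, u) = -20
175*b(21, 8) + 471 = 175*(-20) + 471 = -3500 + 471 = -3029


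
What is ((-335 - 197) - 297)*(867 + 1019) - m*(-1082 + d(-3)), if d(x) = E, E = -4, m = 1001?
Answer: -476408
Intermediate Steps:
d(x) = -4
((-335 - 197) - 297)*(867 + 1019) - m*(-1082 + d(-3)) = ((-335 - 197) - 297)*(867 + 1019) - 1001*(-1082 - 4) = (-532 - 297)*1886 - 1001*(-1086) = -829*1886 - 1*(-1087086) = -1563494 + 1087086 = -476408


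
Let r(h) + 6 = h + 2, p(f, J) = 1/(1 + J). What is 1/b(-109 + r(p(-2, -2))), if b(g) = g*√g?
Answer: I*√114/12996 ≈ 0.00082157*I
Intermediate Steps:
r(h) = -4 + h (r(h) = -6 + (h + 2) = -6 + (2 + h) = -4 + h)
b(g) = g^(3/2)
1/b(-109 + r(p(-2, -2))) = 1/((-109 + (-4 + 1/(1 - 2)))^(3/2)) = 1/((-109 + (-4 + 1/(-1)))^(3/2)) = 1/((-109 + (-4 - 1))^(3/2)) = 1/((-109 - 5)^(3/2)) = 1/((-114)^(3/2)) = 1/(-114*I*√114) = I*√114/12996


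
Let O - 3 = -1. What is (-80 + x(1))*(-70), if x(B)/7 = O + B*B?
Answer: 4130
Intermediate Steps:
O = 2 (O = 3 - 1 = 2)
x(B) = 14 + 7*B**2 (x(B) = 7*(2 + B*B) = 7*(2 + B**2) = 14 + 7*B**2)
(-80 + x(1))*(-70) = (-80 + (14 + 7*1**2))*(-70) = (-80 + (14 + 7*1))*(-70) = (-80 + (14 + 7))*(-70) = (-80 + 21)*(-70) = -59*(-70) = 4130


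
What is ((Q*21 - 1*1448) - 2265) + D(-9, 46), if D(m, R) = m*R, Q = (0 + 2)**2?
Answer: -4043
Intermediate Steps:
Q = 4 (Q = 2**2 = 4)
D(m, R) = R*m
((Q*21 - 1*1448) - 2265) + D(-9, 46) = ((4*21 - 1*1448) - 2265) + 46*(-9) = ((84 - 1448) - 2265) - 414 = (-1364 - 2265) - 414 = -3629 - 414 = -4043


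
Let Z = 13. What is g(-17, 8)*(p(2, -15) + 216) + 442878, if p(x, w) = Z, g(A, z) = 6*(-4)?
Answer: 437382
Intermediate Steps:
g(A, z) = -24
p(x, w) = 13
g(-17, 8)*(p(2, -15) + 216) + 442878 = -24*(13 + 216) + 442878 = -24*229 + 442878 = -5496 + 442878 = 437382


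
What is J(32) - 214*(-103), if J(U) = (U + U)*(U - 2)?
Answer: 23962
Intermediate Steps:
J(U) = 2*U*(-2 + U) (J(U) = (2*U)*(-2 + U) = 2*U*(-2 + U))
J(32) - 214*(-103) = 2*32*(-2 + 32) - 214*(-103) = 2*32*30 - 1*(-22042) = 1920 + 22042 = 23962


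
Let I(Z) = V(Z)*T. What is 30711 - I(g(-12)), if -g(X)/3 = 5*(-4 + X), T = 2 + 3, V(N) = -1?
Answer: 30716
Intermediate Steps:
T = 5
g(X) = 60 - 15*X (g(X) = -15*(-4 + X) = -3*(-20 + 5*X) = 60 - 15*X)
I(Z) = -5 (I(Z) = -1*5 = -5)
30711 - I(g(-12)) = 30711 - 1*(-5) = 30711 + 5 = 30716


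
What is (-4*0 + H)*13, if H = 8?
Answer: 104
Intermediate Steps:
(-4*0 + H)*13 = (-4*0 + 8)*13 = (0 + 8)*13 = 8*13 = 104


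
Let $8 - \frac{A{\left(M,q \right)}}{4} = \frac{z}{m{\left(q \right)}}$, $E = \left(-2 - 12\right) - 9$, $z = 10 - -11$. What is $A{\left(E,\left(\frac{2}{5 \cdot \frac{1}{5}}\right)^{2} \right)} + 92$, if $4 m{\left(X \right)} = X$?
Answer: $40$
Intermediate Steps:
$z = 21$ ($z = 10 + 11 = 21$)
$m{\left(X \right)} = \frac{X}{4}$
$E = -23$ ($E = \left(-2 - 12\right) - 9 = -14 - 9 = -23$)
$A{\left(M,q \right)} = 32 - \frac{336}{q}$ ($A{\left(M,q \right)} = 32 - 4 \frac{21}{\frac{1}{4} q} = 32 - 4 \cdot 21 \frac{4}{q} = 32 - 4 \frac{84}{q} = 32 - \frac{336}{q}$)
$A{\left(E,\left(\frac{2}{5 \cdot \frac{1}{5}}\right)^{2} \right)} + 92 = \left(32 - \frac{336}{\left(\frac{2}{5 \cdot \frac{1}{5}}\right)^{2}}\right) + 92 = \left(32 - \frac{336}{\left(\frac{2}{1}\right)^{2}}\right) + 92 = \left(32 - \frac{336}{\left(2 \cdot 1\right)^{2}}\right) + 92 = \left(32 - \frac{336}{2^{2}}\right) + 92 = \left(32 - \frac{336}{4}\right) + 92 = \left(32 - 84\right) + 92 = -52 + 92 = 40$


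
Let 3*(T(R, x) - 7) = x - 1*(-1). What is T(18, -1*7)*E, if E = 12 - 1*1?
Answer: 55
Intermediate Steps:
T(R, x) = 22/3 + x/3 (T(R, x) = 7 + (x - 1*(-1))/3 = 7 + (x + 1)/3 = 7 + (1 + x)/3 = 7 + (⅓ + x/3) = 22/3 + x/3)
E = 11 (E = 12 - 1 = 11)
T(18, -1*7)*E = (22/3 + (-1*7)/3)*11 = (22/3 + (⅓)*(-7))*11 = (22/3 - 7/3)*11 = 5*11 = 55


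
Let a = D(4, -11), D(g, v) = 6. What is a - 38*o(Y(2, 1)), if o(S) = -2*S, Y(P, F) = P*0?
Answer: 6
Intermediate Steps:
Y(P, F) = 0
a = 6
a - 38*o(Y(2, 1)) = 6 - (-76)*0 = 6 - 38*0 = 6 + 0 = 6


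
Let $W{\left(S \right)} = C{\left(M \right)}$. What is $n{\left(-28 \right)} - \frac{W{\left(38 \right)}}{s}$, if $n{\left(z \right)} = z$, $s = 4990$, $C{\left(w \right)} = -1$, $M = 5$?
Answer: $- \frac{139719}{4990} \approx -28.0$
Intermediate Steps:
$W{\left(S \right)} = -1$
$n{\left(-28 \right)} - \frac{W{\left(38 \right)}}{s} = -28 - - \frac{1}{4990} = -28 + \frac{1}{4990} = - \frac{139719}{4990}$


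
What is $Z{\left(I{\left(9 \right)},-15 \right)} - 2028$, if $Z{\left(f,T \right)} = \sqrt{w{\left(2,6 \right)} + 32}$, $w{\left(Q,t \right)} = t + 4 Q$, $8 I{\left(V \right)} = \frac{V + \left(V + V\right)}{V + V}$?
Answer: $-2028 + \sqrt{46} \approx -2021.2$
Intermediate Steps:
$I{\left(V \right)} = \frac{3}{16}$ ($I{\left(V \right)} = \frac{\left(V + \left(V + V\right)\right) \frac{1}{V + V}}{8} = \frac{\left(V + 2 V\right) \frac{1}{2 V}}{8} = \frac{3 V \frac{1}{2 V}}{8} = \frac{1}{8} \cdot \frac{3}{2} = \frac{3}{16}$)
$Z{\left(f,T \right)} = \sqrt{46}$ ($Z{\left(f,T \right)} = \sqrt{\left(6 + 4 \cdot 2\right) + 32} = \sqrt{\left(6 + 8\right) + 32} = \sqrt{14 + 32} = \sqrt{46}$)
$Z{\left(I{\left(9 \right)},-15 \right)} - 2028 = \sqrt{46} - 2028 = -2028 + \sqrt{46}$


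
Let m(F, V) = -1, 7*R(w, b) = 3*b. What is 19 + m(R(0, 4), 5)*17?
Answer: 2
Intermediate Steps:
R(w, b) = 3*b/7 (R(w, b) = (3*b)/7 = 3*b/7)
19 + m(R(0, 4), 5)*17 = 19 - 1*17 = 19 - 17 = 2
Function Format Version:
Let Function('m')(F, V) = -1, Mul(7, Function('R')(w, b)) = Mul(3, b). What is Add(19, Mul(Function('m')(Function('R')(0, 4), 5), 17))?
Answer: 2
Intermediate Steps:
Function('R')(w, b) = Mul(Rational(3, 7), b) (Function('R')(w, b) = Mul(Rational(1, 7), Mul(3, b)) = Mul(Rational(3, 7), b))
Add(19, Mul(Function('m')(Function('R')(0, 4), 5), 17)) = Add(19, Mul(-1, 17)) = Add(19, -17) = 2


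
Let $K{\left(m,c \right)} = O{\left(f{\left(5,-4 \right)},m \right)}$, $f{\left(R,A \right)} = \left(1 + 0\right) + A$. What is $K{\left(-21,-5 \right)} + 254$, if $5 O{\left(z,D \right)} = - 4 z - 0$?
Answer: $\frac{1282}{5} \approx 256.4$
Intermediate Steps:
$f{\left(R,A \right)} = 1 + A$
$O{\left(z,D \right)} = - \frac{4 z}{5}$ ($O{\left(z,D \right)} = \frac{- 4 z - 0}{5} = \frac{- 4 z + \left(-5 + 5\right)}{5} = \frac{- 4 z + 0}{5} = \frac{\left(-4\right) z}{5} = - \frac{4 z}{5}$)
$K{\left(m,c \right)} = \frac{12}{5}$ ($K{\left(m,c \right)} = - \frac{4 \left(1 - 4\right)}{5} = \left(- \frac{4}{5}\right) \left(-3\right) = \frac{12}{5}$)
$K{\left(-21,-5 \right)} + 254 = \frac{12}{5} + 254 = \frac{1282}{5}$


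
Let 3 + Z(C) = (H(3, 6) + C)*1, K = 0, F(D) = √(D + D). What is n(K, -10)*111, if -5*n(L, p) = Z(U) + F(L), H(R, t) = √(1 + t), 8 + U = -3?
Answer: 1554/5 - 111*√7/5 ≈ 252.06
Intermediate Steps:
U = -11 (U = -8 - 3 = -11)
F(D) = √2*√D (F(D) = √(2*D) = √2*√D)
Z(C) = -3 + C + √7 (Z(C) = -3 + (√(1 + 6) + C)*1 = -3 + (√7 + C)*1 = -3 + (C + √7)*1 = -3 + (C + √7) = -3 + C + √7)
n(L, p) = 14/5 - √7/5 - √2*√L/5 (n(L, p) = -((-3 - 11 + √7) + √2*√L)/5 = -((-14 + √7) + √2*√L)/5 = -(-14 + √7 + √2*√L)/5 = 14/5 - √7/5 - √2*√L/5)
n(K, -10)*111 = (14/5 - √7/5 - √2*√0/5)*111 = (14/5 - √7/5 - ⅕*√2*0)*111 = (14/5 - √7/5 + 0)*111 = (14/5 - √7/5)*111 = 1554/5 - 111*√7/5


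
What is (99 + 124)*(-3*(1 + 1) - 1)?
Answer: -1561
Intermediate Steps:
(99 + 124)*(-3*(1 + 1) - 1) = 223*(-3*2 - 1) = 223*(-6 - 1) = 223*(-7) = -1561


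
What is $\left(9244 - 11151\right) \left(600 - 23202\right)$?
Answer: $43102014$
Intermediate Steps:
$\left(9244 - 11151\right) \left(600 - 23202\right) = \left(-1907\right) \left(-22602\right) = 43102014$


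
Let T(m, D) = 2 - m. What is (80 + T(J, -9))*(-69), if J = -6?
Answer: -6072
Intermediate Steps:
(80 + T(J, -9))*(-69) = (80 + (2 - 1*(-6)))*(-69) = (80 + (2 + 6))*(-69) = (80 + 8)*(-69) = 88*(-69) = -6072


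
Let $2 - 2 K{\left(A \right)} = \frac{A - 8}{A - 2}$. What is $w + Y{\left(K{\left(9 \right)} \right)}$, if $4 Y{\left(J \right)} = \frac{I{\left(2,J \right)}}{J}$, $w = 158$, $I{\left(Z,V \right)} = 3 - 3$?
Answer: $158$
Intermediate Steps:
$I{\left(Z,V \right)} = 0$ ($I{\left(Z,V \right)} = 3 - 3 = 0$)
$K{\left(A \right)} = 1 - \frac{-8 + A}{2 \left(-2 + A\right)}$ ($K{\left(A \right)} = 1 - \frac{\left(A - 8\right) \frac{1}{A - 2}}{2} = 1 - \frac{\left(-8 + A\right) \frac{1}{-2 + A}}{2} = 1 - \frac{\frac{1}{-2 + A} \left(-8 + A\right)}{2} = 1 - \frac{-8 + A}{2 \left(-2 + A\right)}$)
$Y{\left(J \right)} = 0$ ($Y{\left(J \right)} = \frac{0 \frac{1}{J}}{4} = \frac{1}{4} \cdot 0 = 0$)
$w + Y{\left(K{\left(9 \right)} \right)} = 158 + 0 = 158$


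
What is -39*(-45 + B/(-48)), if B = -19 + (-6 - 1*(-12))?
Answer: 27911/16 ≈ 1744.4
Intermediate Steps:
B = -13 (B = -19 + (-6 + 12) = -19 + 6 = -13)
-39*(-45 + B/(-48)) = -39*(-45 - 13/(-48)) = -39*(-45 - 13*(-1/48)) = -39*(-45 + 13/48) = -39*(-2147/48) = 27911/16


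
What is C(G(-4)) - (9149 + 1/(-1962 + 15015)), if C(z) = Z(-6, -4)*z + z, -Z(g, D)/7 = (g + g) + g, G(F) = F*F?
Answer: -92898202/13053 ≈ -7117.0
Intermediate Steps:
G(F) = F²
Z(g, D) = -21*g (Z(g, D) = -7*((g + g) + g) = -7*(2*g + g) = -21*g)
C(z) = 127*z (C(z) = (-21*(-6))*z + z = 126*z + z = 127*z)
C(G(-4)) - (9149 + 1/(-1962 + 15015)) = 127*(-4)² - (9149 + 1/(-1962 + 15015)) = 127*16 - (9149 + 1/13053) = 2032 - (9149 + 1/13053) = 2032 - 1*119421898/13053 = 2032 - 119421898/13053 = -92898202/13053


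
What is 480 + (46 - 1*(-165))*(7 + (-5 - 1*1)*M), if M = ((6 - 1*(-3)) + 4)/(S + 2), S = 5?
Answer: -2759/7 ≈ -394.14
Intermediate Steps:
M = 13/7 (M = ((6 - 1*(-3)) + 4)/(5 + 2) = ((6 + 3) + 4)/7 = (9 + 4)*(⅐) = 13*(⅐) = 13/7 ≈ 1.8571)
480 + (46 - 1*(-165))*(7 + (-5 - 1*1)*M) = 480 + (46 - 1*(-165))*(7 + (-5 - 1*1)*(13/7)) = 480 + (46 + 165)*(7 + (-5 - 1)*(13/7)) = 480 + 211*(7 - 6*13/7) = 480 + 211*(7 - 78/7) = 480 + 211*(-29/7) = 480 - 6119/7 = -2759/7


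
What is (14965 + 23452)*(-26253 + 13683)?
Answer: -482901690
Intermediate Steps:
(14965 + 23452)*(-26253 + 13683) = 38417*(-12570) = -482901690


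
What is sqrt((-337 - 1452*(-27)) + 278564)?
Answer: sqrt(317431) ≈ 563.41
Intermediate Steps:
sqrt((-337 - 1452*(-27)) + 278564) = sqrt((-337 - 132*(-297)) + 278564) = sqrt((-337 + 39204) + 278564) = sqrt(38867 + 278564) = sqrt(317431)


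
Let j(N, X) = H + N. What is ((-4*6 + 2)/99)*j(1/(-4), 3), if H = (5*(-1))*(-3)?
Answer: -59/18 ≈ -3.2778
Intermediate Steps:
H = 15 (H = -5*(-3) = 15)
j(N, X) = 15 + N
((-4*6 + 2)/99)*j(1/(-4), 3) = ((-4*6 + 2)/99)*(15 + 1/(-4)) = ((-24 + 2)*(1/99))*(15 + 1*(-¼)) = (-22*1/99)*(15 - ¼) = -2/9*59/4 = -59/18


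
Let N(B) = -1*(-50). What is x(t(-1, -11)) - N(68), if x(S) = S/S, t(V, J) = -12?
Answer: -49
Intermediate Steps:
N(B) = 50
x(S) = 1
x(t(-1, -11)) - N(68) = 1 - 1*50 = 1 - 50 = -49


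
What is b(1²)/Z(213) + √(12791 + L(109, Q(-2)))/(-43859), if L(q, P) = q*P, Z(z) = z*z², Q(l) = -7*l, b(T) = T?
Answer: 1/9663597 - √14317/43859 ≈ -0.0027280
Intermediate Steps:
Z(z) = z³
L(q, P) = P*q
b(1²)/Z(213) + √(12791 + L(109, Q(-2)))/(-43859) = 1²/(213³) + √(12791 - 7*(-2)*109)/(-43859) = 1/9663597 + √(12791 + 14*109)*(-1/43859) = 1*(1/9663597) + √(12791 + 1526)*(-1/43859) = 1/9663597 + √14317*(-1/43859) = 1/9663597 - √14317/43859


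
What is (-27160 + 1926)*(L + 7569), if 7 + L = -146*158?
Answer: 391278404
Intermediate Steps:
L = -23075 (L = -7 - 146*158 = -7 - 23068 = -23075)
(-27160 + 1926)*(L + 7569) = (-27160 + 1926)*(-23075 + 7569) = -25234*(-15506) = 391278404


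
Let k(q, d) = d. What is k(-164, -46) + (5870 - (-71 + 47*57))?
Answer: 3216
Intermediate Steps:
k(-164, -46) + (5870 - (-71 + 47*57)) = -46 + (5870 - (-71 + 47*57)) = -46 + (5870 - (-71 + 2679)) = -46 + (5870 - 1*2608) = -46 + (5870 - 2608) = -46 + 3262 = 3216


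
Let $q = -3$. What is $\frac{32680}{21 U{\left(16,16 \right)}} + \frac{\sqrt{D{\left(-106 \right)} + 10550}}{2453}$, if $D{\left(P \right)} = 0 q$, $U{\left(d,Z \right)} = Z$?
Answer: $\frac{4085}{42} + \frac{5 \sqrt{422}}{2453} \approx 97.304$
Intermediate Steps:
$D{\left(P \right)} = 0$ ($D{\left(P \right)} = 0 \left(-3\right) = 0$)
$\frac{32680}{21 U{\left(16,16 \right)}} + \frac{\sqrt{D{\left(-106 \right)} + 10550}}{2453} = \frac{32680}{21 \cdot 16} + \frac{\sqrt{0 + 10550}}{2453} = \frac{32680}{336} + \sqrt{10550} \cdot \frac{1}{2453} = 32680 \cdot \frac{1}{336} + 5 \sqrt{422} \cdot \frac{1}{2453} = \frac{4085}{42} + \frac{5 \sqrt{422}}{2453}$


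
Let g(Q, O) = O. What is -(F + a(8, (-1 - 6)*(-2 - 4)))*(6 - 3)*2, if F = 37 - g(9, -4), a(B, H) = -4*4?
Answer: -150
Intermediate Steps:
a(B, H) = -16
F = 41 (F = 37 - 1*(-4) = 37 + 4 = 41)
-(F + a(8, (-1 - 6)*(-2 - 4)))*(6 - 3)*2 = -(41 - 16)*(6 - 3)*2 = -25*3*2 = -25*6 = -1*150 = -150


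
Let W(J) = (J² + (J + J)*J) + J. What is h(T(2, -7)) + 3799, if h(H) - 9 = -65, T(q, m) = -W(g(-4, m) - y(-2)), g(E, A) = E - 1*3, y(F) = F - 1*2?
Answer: 3743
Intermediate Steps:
y(F) = -2 + F (y(F) = F - 2 = -2 + F)
g(E, A) = -3 + E (g(E, A) = E - 3 = -3 + E)
W(J) = J + 3*J² (W(J) = (J² + (2*J)*J) + J = (J² + 2*J²) + J = 3*J² + J = J + 3*J²)
T(q, m) = -24 (T(q, m) = -((-3 - 4) - (-2 - 2))*(1 + 3*((-3 - 4) - (-2 - 2))) = -(-7 - 1*(-4))*(1 + 3*(-7 - 1*(-4))) = -(-7 + 4)*(1 + 3*(-7 + 4)) = -(-3)*(1 + 3*(-3)) = -(-3)*(1 - 9) = -(-3)*(-8) = -1*24 = -24)
h(H) = -56 (h(H) = 9 - 65 = -56)
h(T(2, -7)) + 3799 = -56 + 3799 = 3743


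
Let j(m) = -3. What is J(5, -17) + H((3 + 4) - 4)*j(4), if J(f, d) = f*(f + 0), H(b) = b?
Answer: 16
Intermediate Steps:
J(f, d) = f² (J(f, d) = f*f = f²)
J(5, -17) + H((3 + 4) - 4)*j(4) = 5² + ((3 + 4) - 4)*(-3) = 25 + (7 - 4)*(-3) = 25 + 3*(-3) = 25 - 9 = 16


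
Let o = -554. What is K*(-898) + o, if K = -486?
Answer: 435874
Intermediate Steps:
K*(-898) + o = -486*(-898) - 554 = 436428 - 554 = 435874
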